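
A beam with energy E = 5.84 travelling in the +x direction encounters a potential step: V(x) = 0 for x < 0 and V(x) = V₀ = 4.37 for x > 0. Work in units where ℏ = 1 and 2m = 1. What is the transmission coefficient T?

The wavenumbers are k₁ = √(2mE)/ℏ = 2.417 on the left and k₂ = √(2m(E − V₀))/ℏ = 1.212 on the right.
Matching ψ and ψ′ at x = 0 gives r = (k₁ − k₂)/(k₁ + k₂), so R = r² = 0.1101 and T = 1 − R = 0.8899.

T = 0.890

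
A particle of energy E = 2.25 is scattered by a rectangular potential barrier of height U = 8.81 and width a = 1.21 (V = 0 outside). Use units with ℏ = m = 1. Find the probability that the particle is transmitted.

T = 0.000475

Since E < U the interior solution is evanescent with decay constant κ = √(2m(U − E))/ℏ = 3.622.
κa = 4.383, sinh(κa) = 40.02.
The exact tunnelling result is T⁻¹ = 1 + U² sinh²(κa) / [4E(U − E)] = 2107, so T = 0.000475.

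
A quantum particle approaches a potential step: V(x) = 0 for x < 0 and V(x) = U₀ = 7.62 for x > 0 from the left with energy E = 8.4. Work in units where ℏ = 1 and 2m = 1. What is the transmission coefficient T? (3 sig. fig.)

On each side the TISE gives plane waves with k = √(2m(E − V))/ℏ: k₁ = √(2·½·8.4) = 2.898, k₂ = √(2·½·0.78) = 0.8832.
Matching ψ and ψ′ at x = 0 gives r = (k₁ − k₂)/(k₁ + k₂), so R = r² = 0.2840 and T = 1 − R = 0.7160.

T = 0.716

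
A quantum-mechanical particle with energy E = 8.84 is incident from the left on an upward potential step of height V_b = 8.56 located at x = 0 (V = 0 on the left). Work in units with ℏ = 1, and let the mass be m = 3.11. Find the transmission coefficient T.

On each side the TISE gives plane waves with k = √(2m(E − V))/ℏ: k₁ = √(2·3.11·8.84) = 7.415, k₂ = √(2·3.11·0.28) = 1.320.
Matching ψ and ψ′ at x = 0 gives r = (k₁ − k₂)/(k₁ + k₂), so R = r² = 0.4870 and T = 1 − R = 0.5130.

T = 0.513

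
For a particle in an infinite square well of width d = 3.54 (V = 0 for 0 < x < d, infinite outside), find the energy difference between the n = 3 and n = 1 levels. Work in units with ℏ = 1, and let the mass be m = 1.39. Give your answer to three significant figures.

ΔE = 2.27

E_n = n²π²ℏ²/(2md²), so ΔE = (3² − 1²) π²ℏ²/(2md²).
ΔE = 8 × π² / (2 × 1.39 × 3.54²) = 2.266.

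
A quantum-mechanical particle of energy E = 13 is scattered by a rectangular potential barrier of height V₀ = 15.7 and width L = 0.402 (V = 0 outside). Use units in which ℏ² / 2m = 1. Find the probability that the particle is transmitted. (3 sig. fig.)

E < V₀: inside the barrier ψ ∝ e^{±κx} with κ = √(2m(V₀ − E))/ℏ = 1.643.
κL = 0.6606, sinh(κL) = 0.7096.
The exact tunnelling result is T⁻¹ = 1 + V₀² sinh²(κL) / [4E(V₀ − E)] = 1.884, so T = 0.531.

T = 0.531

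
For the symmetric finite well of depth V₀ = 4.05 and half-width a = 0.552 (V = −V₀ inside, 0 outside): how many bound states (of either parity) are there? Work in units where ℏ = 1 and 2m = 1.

Define the well-strength parameter z₀ = (a/ℏ)√(2mV₀) = 0.552 × √(2·0.5·4.05) = 1.111.
A new bound state (alternating even/odd) appears each time z₀ passes a multiple of π/2, so N = ⌊2z₀/π⌋ + 1 = ⌊0.7072⌋ + 1 = 1.

N = 1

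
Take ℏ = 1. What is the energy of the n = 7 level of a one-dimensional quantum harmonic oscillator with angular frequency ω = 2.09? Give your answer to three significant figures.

E = 15.7

Using E_n = (n + ½)ℏω: E_7 = 7.5 × 2.09 = 15.68.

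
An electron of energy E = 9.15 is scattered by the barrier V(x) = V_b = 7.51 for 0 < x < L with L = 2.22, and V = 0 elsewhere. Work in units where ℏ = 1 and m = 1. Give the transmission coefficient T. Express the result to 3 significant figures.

Above the barrier the interior wavenumber is k₂ = √(2m(E − V_b))/ℏ = 1.811, giving phase k₂L = 4.021.
Matching at both interfaces gives T⁻¹ = 1 + V_b² sin²(k₂L) / [4E(E − V_b)] = 1.557, hence T = 0.642.

T = 0.642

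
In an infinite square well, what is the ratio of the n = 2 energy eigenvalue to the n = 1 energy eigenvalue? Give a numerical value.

4

Since E_n ∝ n², the ratio is (2/1)² = 4.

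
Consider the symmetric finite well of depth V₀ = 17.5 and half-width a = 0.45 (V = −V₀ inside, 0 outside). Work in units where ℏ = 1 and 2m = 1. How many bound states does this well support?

N = 2

Define the well-strength parameter z₀ = (a/ℏ)√(2mV₀) = 0.45 × √(2·0.5·17.5) = 1.882.
A new bound state (alternating even/odd) appears each time z₀ passes a multiple of π/2, so N = ⌊2z₀/π⌋ + 1 = ⌊1.198⌋ + 1 = 2.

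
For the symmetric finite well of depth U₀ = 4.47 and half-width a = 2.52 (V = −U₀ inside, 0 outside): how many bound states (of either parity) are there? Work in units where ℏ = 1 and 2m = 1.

N = 4

The dimensionless depth is z₀ = a√(2mU₀)/ℏ = 2.52 × √(4.470) = 5.328.
The even/odd transcendental equations gain one root per π/2 in z₀, giving N = 1 + ⌊2z₀/π⌋ = 1 + ⌊3.392⌋ = 4.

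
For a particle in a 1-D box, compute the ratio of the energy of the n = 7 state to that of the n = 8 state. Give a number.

0.765625

E_n = n²π²ℏ²/(2mL²) so the ratio is n₂²/n₁² = 49/64 = 0.765625.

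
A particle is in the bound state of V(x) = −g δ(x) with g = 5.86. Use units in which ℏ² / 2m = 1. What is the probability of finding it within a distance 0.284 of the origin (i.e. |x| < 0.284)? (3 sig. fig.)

The normalised bound state is ψ = √κ e^{−κ|x|} with κ = mg/ℏ² = 2.930.
P(|x| < d) = ∫_{−d}^{d} κ e^{−2κ|x|} dx = 1 − e^{−2κd} = 1 − e^{−1.664} = 0.8107.

P = 0.811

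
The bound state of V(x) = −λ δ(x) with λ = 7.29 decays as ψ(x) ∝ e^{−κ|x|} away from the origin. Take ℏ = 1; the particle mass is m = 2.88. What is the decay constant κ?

κ = 21.0

Integrating the TISE across x = 0 gives the cusp condition ψ'(0⁺) − ψ'(0⁻) = −(2mλ/ℏ²)ψ(0).
With ψ ∝ e^{−κ|x|} this yields −2κ = −2mλ/ℏ², so κ = mλ/ℏ² = 21.00.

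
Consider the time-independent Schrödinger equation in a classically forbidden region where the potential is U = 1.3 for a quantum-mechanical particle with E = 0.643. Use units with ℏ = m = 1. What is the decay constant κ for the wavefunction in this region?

κ = 1.15

Since E < U the TISE in this region is ψ'' = κ²ψ with κ = √(2m(U − E))/ℏ.
κ = √(2 × 1 × 0.657) = 1.146.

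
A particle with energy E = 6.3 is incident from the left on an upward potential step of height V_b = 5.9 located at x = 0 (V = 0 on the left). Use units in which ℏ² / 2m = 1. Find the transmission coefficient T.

The wavenumbers are k₁ = √(2mE)/ℏ = 2.510 on the left and k₂ = √(2m(E − V_b))/ℏ = 0.6325 on the right.
Matching ψ and ψ′ at x = 0 gives r = (k₁ − k₂)/(k₁ + k₂), so R = r² = 0.3570 and T = 1 − R = 0.6430.

T = 0.643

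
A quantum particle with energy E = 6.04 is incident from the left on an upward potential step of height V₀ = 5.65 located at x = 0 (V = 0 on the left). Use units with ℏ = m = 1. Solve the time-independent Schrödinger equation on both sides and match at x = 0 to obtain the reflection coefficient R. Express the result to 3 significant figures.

R = 0.354

On each side the TISE gives plane waves with k = √(2m(E − V))/ℏ: k₁ = √(2·1·6.04) = 3.476, k₂ = √(2·1·0.39) = 0.8832.
Matching ψ and ψ′ at x = 0 gives r = (k₁ − k₂)/(k₁ + k₂), so R = r² = 0.3537 and T = 1 − R = 0.6463.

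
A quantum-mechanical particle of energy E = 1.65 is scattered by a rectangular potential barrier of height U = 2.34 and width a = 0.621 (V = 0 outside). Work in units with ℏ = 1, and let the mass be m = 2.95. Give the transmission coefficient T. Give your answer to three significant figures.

T = 0.243

E < U: inside the barrier ψ ∝ e^{±κx} with κ = √(2m(U − E))/ℏ = 2.018.
κa = 1.253, sinh(κa) = 1.608.
Matching ψ, ψ′ at both faces gives T = [1 + U² sinh²(κa) / (4E(U − E))]⁻¹ = 1/4.107 = 0.243.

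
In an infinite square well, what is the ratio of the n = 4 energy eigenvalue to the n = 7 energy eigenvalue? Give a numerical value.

E_n = n²π²ℏ²/(2mL²) so the ratio is n₂²/n₁² = 16/49 = 0.326531.

0.326531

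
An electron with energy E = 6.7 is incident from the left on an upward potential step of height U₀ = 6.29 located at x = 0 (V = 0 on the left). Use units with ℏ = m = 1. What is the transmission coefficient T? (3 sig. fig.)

T = 0.636

On each side the TISE gives plane waves with k = √(2m(E − V))/ℏ: k₁ = √(2·1·6.7) = 3.661, k₂ = √(2·1·0.41) = 0.9055.
Matching ψ and ψ′ at x = 0 gives r = (k₁ − k₂)/(k₁ + k₂), so R = r² = 0.3641 and T = 1 − R = 0.6359.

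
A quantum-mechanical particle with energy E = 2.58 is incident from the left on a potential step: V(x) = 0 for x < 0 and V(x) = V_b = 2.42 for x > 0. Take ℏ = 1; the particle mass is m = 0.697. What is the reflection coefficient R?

R = 0.361

On each side the TISE gives plane waves with k = √(2m(E − V))/ℏ: k₁ = √(2·0.697·2.58) = 1.896, k₂ = √(2·0.697·0.16) = 0.4723.
Matching ψ and ψ′ at x = 0 gives r = (k₁ − k₂)/(k₁ + k₂), so R = r² = 0.3615 and T = 1 − R = 0.6385.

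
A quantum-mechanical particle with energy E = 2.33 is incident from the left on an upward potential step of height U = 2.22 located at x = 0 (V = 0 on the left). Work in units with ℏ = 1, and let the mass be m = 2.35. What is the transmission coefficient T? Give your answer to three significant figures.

T = 0.587

The wavenumbers are k₁ = √(2mE)/ℏ = 3.309 on the left and k₂ = √(2m(E − U))/ℏ = 0.7190 on the right.
Continuity of ψ and ψ′ at the step yields the reflection amplitude r = (k₁ − k₂)/(k₁ + k₂) = 0.6430; thus R = |r|² = 0.4135, T = 0.5865.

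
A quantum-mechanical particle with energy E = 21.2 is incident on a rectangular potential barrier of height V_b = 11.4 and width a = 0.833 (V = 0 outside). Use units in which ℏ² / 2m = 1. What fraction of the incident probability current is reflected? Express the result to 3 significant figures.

Above the barrier the interior wavenumber is k₂ = √(2m(E − V_b))/ℏ = 3.130, giving phase k₂a = 2.608.
Matching at both interfaces gives T⁻¹ = 1 + V_b² sin²(k₂a) / [4E(E − V_b)] = 1.040, hence T = 0.961.
R = 1 − T = 0.0389.

R = 0.0389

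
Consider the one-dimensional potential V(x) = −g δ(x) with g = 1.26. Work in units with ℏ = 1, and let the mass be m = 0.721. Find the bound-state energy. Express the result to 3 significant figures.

E = -0.572

The bound state is ψ(x) = √κ e^{−κ|x|}. The derivative jump ψ'(0⁺) − ψ'(0⁻) = −(2mg/ℏ²)ψ(0) fixes κ = mg/ℏ² = 0.9085.
Then E = −ℏ²κ²/(2m) = −mg²/(2ℏ²) = -0.5723.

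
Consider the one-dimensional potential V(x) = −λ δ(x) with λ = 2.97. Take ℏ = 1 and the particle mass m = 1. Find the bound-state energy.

For x ≠ 0 the bound state is ψ ∝ e^{−κ|x|}; integrating the TISE across the delta gives the cusp condition 2κ = 2mλ/ℏ², so κ = 2.970.
Then E = −ℏ²κ²/(2m) = −mλ²/(2ℏ²) = -4.410.

E = -4.41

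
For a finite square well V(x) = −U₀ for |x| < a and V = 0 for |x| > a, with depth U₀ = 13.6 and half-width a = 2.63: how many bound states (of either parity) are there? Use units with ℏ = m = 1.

N = 9

The dimensionless depth is z₀ = a√(2mU₀)/ℏ = 2.63 × √(27.20) = 13.72.
A new bound state (alternating even/odd) appears each time z₀ passes a multiple of π/2, so N = ⌊2z₀/π⌋ + 1 = ⌊8.732⌋ + 1 = 9.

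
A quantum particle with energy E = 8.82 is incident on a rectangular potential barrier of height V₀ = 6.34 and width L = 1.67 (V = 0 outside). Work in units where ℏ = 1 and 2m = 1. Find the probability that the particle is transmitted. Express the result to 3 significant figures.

T = 0.901

E > V₀: inside the barrier k₂ = √(2m(E − V₀))/ℏ = 1.575, k₂L = 2.630.
Matching at both interfaces gives T⁻¹ = 1 + V₀² sin²(k₂L) / [4E(E − V₀)] = 1.110, hence T = 0.901.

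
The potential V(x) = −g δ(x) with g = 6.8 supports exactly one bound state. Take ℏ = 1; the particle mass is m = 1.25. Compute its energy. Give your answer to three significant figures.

E = -28.9

The bound state is ψ(x) = √κ e^{−κ|x|}. The derivative jump ψ'(0⁺) − ψ'(0⁻) = −(2mg/ℏ²)ψ(0) fixes κ = mg/ℏ² = 8.500.
Then E = −ℏ²κ²/(2m) = −mg²/(2ℏ²) = -28.90.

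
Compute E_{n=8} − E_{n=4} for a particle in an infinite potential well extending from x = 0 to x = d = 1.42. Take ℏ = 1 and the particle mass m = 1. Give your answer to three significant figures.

E_n = n²π²ℏ²/(2md²), so ΔE = (8² − 4²) π²ℏ²/(2md²).
ΔE = 48 × π² / (2 × 1 × 1.42²) = 117.5.

ΔE = 117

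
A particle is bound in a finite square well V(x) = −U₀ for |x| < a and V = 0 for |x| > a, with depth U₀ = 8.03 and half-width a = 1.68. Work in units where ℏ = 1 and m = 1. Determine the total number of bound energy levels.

The dimensionless depth is z₀ = a√(2mU₀)/ℏ = 1.68 × √(16.06) = 6.733.
The even/odd transcendental equations gain one root per π/2 in z₀, giving N = 1 + ⌊2z₀/π⌋ = 1 + ⌊4.286⌋ = 5.

N = 5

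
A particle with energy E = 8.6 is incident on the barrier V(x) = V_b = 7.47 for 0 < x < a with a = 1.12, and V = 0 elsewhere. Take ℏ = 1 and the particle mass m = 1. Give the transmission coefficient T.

Above the barrier the interior wavenumber is k₂ = √(2m(E − V_b))/ℏ = 1.503, giving phase k₂a = 1.684.
Matching at both interfaces gives T⁻¹ = 1 + V_b² sin²(k₂a) / [4E(E − V_b)] = 2.417, hence T = 0.414.

T = 0.414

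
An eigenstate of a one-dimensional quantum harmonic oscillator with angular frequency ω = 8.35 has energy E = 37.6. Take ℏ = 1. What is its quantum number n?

n = 4

E_n = ℏω(n + ½) ⇒ n = E/(ℏω) − ½ = 37.6/8.35 − 0.5 = 4.003 → n = 4.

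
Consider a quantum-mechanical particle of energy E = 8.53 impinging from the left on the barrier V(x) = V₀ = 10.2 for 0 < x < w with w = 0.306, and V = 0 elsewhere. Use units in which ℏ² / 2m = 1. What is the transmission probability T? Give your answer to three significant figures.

E < V₀: inside the barrier ψ ∝ e^{±κx} with κ = √(2m(V₀ − E))/ℏ = 1.292.
κw = 0.3954, sinh(κw) = 0.4058.
The exact tunnelling result is T⁻¹ = 1 + V₀² sinh²(κw) / [4E(V₀ − E)] = 1.301, so T = 0.769.

T = 0.769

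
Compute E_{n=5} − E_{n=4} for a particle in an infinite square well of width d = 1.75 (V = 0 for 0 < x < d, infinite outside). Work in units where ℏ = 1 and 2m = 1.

ΔE = 29.0

E_n = n²π²ℏ²/(2md²), so ΔE = (5² − 4²) π²ℏ²/(2md²).
ΔE = 9 × π² / (2 × 0.5 × 1.75²) = 29.00.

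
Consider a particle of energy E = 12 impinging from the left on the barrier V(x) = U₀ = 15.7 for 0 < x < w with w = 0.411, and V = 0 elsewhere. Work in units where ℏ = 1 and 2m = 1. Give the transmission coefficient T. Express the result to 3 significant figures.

T = 0.485

Since E < U₀ the interior solution is evanescent with decay constant κ = √(2m(U₀ − E))/ℏ = 1.924.
κw = 0.7906, sinh(κw) = 0.8755.
Matching ψ, ψ′ at both faces gives T = [1 + U₀² sinh²(κw) / (4E(U₀ − E))]⁻¹ = 1/2.064 = 0.485.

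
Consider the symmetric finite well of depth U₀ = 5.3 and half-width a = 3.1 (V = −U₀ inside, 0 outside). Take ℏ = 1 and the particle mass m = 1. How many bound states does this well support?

Define the well-strength parameter z₀ = (a/ℏ)√(2mU₀) = 3.1 × √(2·1·5.3) = 10.09.
A new bound state (alternating even/odd) appears each time z₀ passes a multiple of π/2, so N = ⌊2z₀/π⌋ + 1 = ⌊6.425⌋ + 1 = 7.

N = 7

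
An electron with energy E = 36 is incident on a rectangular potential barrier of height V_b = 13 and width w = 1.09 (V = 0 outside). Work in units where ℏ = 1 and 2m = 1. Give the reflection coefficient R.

R = 0.0372

Above the barrier the interior wavenumber is k₂ = √(2m(E − V_b))/ℏ = 4.796, giving phase k₂w = 5.227.
T = [1 + V_b² sin²(k₂w) / (4E(E − V_b))]⁻¹ = 1/1.039 = 0.963.
R = 1 − T = 0.0372.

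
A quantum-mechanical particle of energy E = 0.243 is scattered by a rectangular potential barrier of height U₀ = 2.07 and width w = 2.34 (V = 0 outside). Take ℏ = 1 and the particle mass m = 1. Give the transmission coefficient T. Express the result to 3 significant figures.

T = 0.000216

Since E < U₀ the interior solution is evanescent with decay constant κ = √(2m(U₀ − E))/ℏ = 1.912.
κw = 4.473, sinh(κw) = 43.80.
Matching ψ, ψ′ at both faces gives T = [1 + U₀² sinh²(κw) / (4E(U₀ − E))]⁻¹ = 1/4631 = 0.000216.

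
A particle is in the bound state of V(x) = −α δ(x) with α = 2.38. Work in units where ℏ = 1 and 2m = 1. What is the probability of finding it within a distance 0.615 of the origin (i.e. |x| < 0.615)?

The normalised bound state is ψ = √κ e^{−κ|x|} with κ = mα/ℏ² = 1.190.
P(|x| < d) = ∫_{−d}^{d} κ e^{−2κ|x|} dx = 1 − e^{−2κd} = 1 − e^{−1.464} = 0.7686.

P = 0.769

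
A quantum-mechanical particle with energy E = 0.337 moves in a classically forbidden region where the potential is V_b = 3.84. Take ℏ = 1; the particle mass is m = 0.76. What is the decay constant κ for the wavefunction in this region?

κ = 2.31

Since E < V_b the TISE in this region is ψ'' = κ²ψ with κ = √(2m(V_b − E))/ℏ.
κ = √(2 × 0.76 × 3.503) = 2.308.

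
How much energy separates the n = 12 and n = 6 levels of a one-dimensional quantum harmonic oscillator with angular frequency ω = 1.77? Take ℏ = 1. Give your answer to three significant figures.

E_n = ℏω(n + ½), so ΔE = (12 − 6) ℏω = 6 × 1.77 = 10.62.

ΔE = 10.6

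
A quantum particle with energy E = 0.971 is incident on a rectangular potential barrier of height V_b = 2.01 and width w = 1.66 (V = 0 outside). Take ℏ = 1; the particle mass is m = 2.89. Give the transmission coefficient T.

T = 0.00117

E < V_b: inside the barrier ψ ∝ e^{±κx} with κ = √(2m(V_b − E))/ℏ = 2.451.
κw = 4.068, sinh(κw) = 29.21.
Matching ψ, ψ′ at both faces gives T = [1 + V_b² sinh²(κw) / (4E(V_b − E))]⁻¹ = 1/855.3 = 0.00117.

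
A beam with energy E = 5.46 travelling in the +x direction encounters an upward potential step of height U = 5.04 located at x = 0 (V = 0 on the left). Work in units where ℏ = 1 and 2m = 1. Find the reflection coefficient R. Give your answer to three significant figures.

The wavenumbers are k₁ = √(2mE)/ℏ = 2.337 on the left and k₂ = √(2m(E − U))/ℏ = 0.6481 on the right.
Matching ψ and ψ′ at x = 0 gives r = (k₁ − k₂)/(k₁ + k₂), so R = r² = 0.3201 and T = 1 − R = 0.6799.

R = 0.320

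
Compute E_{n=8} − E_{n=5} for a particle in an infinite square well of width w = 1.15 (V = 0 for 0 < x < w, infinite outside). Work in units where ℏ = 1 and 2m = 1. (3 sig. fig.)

E_n = n²π²ℏ²/(2mw²), so ΔE = (8² − 5²) π²ℏ²/(2mw²).
ΔE = 39 × π² / (2 × 0.5 × 1.15²) = 291.1.

ΔE = 291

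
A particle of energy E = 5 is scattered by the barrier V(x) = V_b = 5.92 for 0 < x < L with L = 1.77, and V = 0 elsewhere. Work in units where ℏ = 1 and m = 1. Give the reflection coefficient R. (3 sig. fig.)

Since E < V_b the interior solution is evanescent with decay constant κ = √(2m(V_b − E))/ℏ = 1.356.
κL = 2.401, sinh(κL) = 5.471.
The exact tunnelling result is T⁻¹ = 1 + V_b² sinh²(κL) / [4E(V_b − E)] = 58.02, so T = 0.0172.
R = 1 − T = 0.983.

R = 0.983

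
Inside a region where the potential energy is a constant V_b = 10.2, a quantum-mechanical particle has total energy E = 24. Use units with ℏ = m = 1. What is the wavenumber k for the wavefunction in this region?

With E > V_b the solution is oscillatory, ψ ∝ e^{±ikx} with k = √(2m(E − V_b))/ℏ.
k = √(2 × 1 × 13.8) = 5.254.

k = 5.25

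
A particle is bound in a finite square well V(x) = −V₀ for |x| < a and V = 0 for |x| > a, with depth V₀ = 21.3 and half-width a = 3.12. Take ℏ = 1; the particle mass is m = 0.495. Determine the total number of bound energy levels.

N = 10

Define the well-strength parameter z₀ = (a/ℏ)√(2mV₀) = 3.12 × √(2·0.495·21.3) = 14.33.
The even/odd transcendental equations gain one root per π/2 in z₀, giving N = 1 + ⌊2z₀/π⌋ = 1 + ⌊9.121⌋ = 10.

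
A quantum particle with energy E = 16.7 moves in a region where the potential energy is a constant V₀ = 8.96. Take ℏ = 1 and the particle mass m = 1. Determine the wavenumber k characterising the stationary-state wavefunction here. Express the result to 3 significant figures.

With E > V₀ the solution is oscillatory, ψ ∝ e^{±ikx} with k = √(2m(E − V₀))/ℏ.
k = √(2 × 1 × 7.74) = 3.934.

k = 3.93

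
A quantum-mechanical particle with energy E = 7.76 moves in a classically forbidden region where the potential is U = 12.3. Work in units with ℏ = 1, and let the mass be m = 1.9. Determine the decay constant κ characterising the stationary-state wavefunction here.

κ = 4.15

Since E < U the TISE in this region is ψ'' = κ²ψ with κ = √(2m(U − E))/ℏ.
κ = √(2 × 1.9 × 4.54) = 4.154.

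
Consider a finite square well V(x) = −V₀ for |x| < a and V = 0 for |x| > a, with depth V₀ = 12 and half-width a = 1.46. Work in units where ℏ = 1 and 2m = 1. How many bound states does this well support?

N = 4

Define the well-strength parameter z₀ = (a/ℏ)√(2mV₀) = 1.46 × √(2·0.5·12) = 5.058.
A new bound state (alternating even/odd) appears each time z₀ passes a multiple of π/2, so N = ⌊2z₀/π⌋ + 1 = ⌊3.220⌋ + 1 = 4.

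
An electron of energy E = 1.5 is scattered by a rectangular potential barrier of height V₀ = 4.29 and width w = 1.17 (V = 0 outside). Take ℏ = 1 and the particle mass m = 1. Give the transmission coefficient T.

Since E < V₀ the interior solution is evanescent with decay constant κ = √(2m(V₀ − E))/ℏ = 2.362.
κw = 2.764, sinh(κw) = 7.898.
The exact tunnelling result is T⁻¹ = 1 + V₀² sinh²(κw) / [4E(V₀ − E)] = 69.58, so T = 0.0144.

T = 0.0144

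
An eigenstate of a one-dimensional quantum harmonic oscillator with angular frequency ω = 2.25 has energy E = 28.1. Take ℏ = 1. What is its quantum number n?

n = 12

E_n = ℏω(n + ½) ⇒ n = E/(ℏω) − ½ = 28.1/2.25 − 0.5 = 11.989 → n = 12.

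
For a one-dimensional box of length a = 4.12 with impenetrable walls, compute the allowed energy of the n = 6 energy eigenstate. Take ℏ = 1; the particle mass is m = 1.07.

E = 9.78

The infinite-well eigenfunctions ψ_n = √(2/a) sin(nπx/a) vanish at both walls, giving E_n = n²π²ℏ²/(2ma²).
E_6 = 6² × π² / (2 × 1.07 × 4.12²) = 9.781.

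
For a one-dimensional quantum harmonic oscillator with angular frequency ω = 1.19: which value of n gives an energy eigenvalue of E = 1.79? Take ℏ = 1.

Invert E_n = (n + ½)ℏω: n = E/ℏω − ½ = 1.004, so n = 1.

n = 1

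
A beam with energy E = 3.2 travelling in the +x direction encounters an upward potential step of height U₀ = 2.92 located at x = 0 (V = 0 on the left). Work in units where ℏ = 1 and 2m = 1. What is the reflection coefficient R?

On each side the TISE gives plane waves with k = √(2m(E − V))/ℏ: k₁ = √(2·½·3.2) = 1.789, k₂ = √(2·½·0.28) = 0.5292.
Matching ψ and ψ′ at x = 0 gives r = (k₁ − k₂)/(k₁ + k₂), so R = r² = 0.2953 and T = 1 − R = 0.7047.

R = 0.295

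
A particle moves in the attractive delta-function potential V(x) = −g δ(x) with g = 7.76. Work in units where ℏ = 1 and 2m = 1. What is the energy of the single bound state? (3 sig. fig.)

For x ≠ 0 the bound state is ψ ∝ e^{−κ|x|}; integrating the TISE across the delta gives the cusp condition 2κ = 2mg/ℏ², so κ = 3.880.
Then E = −ℏ²κ²/(2m) = −mg²/(2ℏ²) = -15.05.

E = -15.1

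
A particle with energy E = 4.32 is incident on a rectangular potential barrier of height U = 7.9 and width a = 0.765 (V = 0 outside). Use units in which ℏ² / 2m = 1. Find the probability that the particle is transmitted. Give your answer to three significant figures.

T = 0.197

Since E < U the interior solution is evanescent with decay constant κ = √(2m(U − E))/ℏ = 1.892.
κa = 1.447, sinh(κa) = 2.009.
The exact tunnelling result is T⁻¹ = 1 + U² sinh²(κa) / [4E(U − E)] = 5.070, so T = 0.197.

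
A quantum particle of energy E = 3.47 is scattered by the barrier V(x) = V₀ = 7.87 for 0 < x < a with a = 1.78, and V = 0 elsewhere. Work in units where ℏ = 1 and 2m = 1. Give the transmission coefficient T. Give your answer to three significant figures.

T = 0.00225

E < V₀: inside the barrier ψ ∝ e^{±κx} with κ = √(2m(V₀ − E))/ℏ = 2.098.
κa = 3.734, sinh(κa) = 20.91.
Matching ψ, ψ′ at both faces gives T = [1 + V₀² sinh²(κa) / (4E(V₀ − E))]⁻¹ = 1/444.3 = 0.00225.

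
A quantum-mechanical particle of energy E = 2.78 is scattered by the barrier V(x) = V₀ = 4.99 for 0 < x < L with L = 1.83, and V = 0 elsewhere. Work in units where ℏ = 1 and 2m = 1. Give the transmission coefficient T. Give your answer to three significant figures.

T = 0.0170

Since E < V₀ the interior solution is evanescent with decay constant κ = √(2m(V₀ − E))/ℏ = 1.487.
κL = 2.720, sinh(κL) = 7.561.
The exact tunnelling result is T⁻¹ = 1 + V₀² sinh²(κL) / [4E(V₀ − E)] = 58.92, so T = 0.0170.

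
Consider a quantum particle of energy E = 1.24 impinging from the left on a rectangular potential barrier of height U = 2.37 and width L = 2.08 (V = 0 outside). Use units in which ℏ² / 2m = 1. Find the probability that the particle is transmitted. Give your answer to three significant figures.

Since E < U the interior solution is evanescent with decay constant κ = √(2m(U − E))/ℏ = 1.063.
κL = 2.211, sinh(κL) = 4.508.
The exact tunnelling result is T⁻¹ = 1 + U² sinh²(κL) / [4E(U − E)] = 21.37, so T = 0.0468.

T = 0.0468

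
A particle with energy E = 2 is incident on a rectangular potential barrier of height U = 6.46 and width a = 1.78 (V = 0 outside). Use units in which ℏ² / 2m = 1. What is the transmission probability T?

Since E < U the interior solution is evanescent with decay constant κ = √(2m(U − E))/ℏ = 2.112.
κa = 3.759, sinh(κa) = 21.44.
The exact tunnelling result is T⁻¹ = 1 + U² sinh²(κa) / [4E(U − E)] = 538.8, so T = 0.00186.

T = 0.00186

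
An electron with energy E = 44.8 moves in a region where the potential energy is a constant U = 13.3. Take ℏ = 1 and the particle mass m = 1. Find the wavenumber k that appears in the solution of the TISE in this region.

k = 7.94

With E > U the solution is oscillatory, ψ ∝ e^{±ikx} with k = √(2m(E − U))/ℏ.
k = √(2 × 1 × 31.5) = 7.937.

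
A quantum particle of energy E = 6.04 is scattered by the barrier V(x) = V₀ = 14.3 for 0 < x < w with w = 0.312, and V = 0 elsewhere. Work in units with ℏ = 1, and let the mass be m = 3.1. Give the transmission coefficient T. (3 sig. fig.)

Since E < V₀ the interior solution is evanescent with decay constant κ = √(2m(V₀ − E))/ℏ = 7.156.
κw = 2.233, sinh(κw) = 4.609.
The exact tunnelling result is T⁻¹ = 1 + V₀² sinh²(κw) / [4E(V₀ − E)] = 22.77, so T = 0.0439.

T = 0.0439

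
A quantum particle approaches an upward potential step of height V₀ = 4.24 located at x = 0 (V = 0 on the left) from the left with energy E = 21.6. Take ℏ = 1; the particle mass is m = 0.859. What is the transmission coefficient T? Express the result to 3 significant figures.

T = 0.997

The wavenumbers are k₁ = √(2mE)/ℏ = 6.092 on the left and k₂ = √(2m(E − V₀))/ℏ = 5.461 on the right.
Continuity of ψ and ψ′ at the step yields the reflection amplitude r = (k₁ − k₂)/(k₁ + k₂) = 0.05458; thus R = |r|² = 0.002979, T = 0.9970.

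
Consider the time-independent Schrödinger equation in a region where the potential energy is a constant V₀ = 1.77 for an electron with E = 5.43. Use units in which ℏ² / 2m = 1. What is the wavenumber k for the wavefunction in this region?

With E > V₀ the solution is oscillatory, ψ ∝ e^{±ikx} with k = √(2m(E − V₀))/ℏ.
k = √(2 × 0.5 × 3.66) = 1.913.

k = 1.91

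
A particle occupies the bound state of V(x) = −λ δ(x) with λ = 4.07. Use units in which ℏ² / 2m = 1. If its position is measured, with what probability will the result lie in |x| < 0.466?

The normalised bound state is ψ = √κ e^{−κ|x|} with κ = mλ/ℏ² = 2.035.
P(|x| < d) = ∫_{−d}^{d} κ e^{−2κ|x|} dx = 1 − e^{−2κd} = 1 − e^{−1.897} = 0.8499.

P = 0.850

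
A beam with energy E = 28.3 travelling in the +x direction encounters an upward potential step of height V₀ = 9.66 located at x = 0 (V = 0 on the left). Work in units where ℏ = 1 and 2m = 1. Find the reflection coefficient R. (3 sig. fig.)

The wavenumbers are k₁ = √(2mE)/ℏ = 5.320 on the left and k₂ = √(2m(E − V₀))/ℏ = 4.317 on the right.
Continuity of ψ and ψ′ at the step yields the reflection amplitude r = (k₁ − k₂)/(k₁ + k₂) = 0.1040; thus R = |r|² = 0.01082, T = 0.9892.

R = 0.0108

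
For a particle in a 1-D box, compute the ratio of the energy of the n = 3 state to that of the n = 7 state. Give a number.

Since E_n ∝ n², the ratio is (3/7)² = 0.183673.

0.183673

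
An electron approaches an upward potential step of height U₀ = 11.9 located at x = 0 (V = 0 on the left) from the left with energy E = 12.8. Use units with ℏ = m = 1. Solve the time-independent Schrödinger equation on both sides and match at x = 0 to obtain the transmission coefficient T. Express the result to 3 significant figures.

T = 0.663

On each side the TISE gives plane waves with k = √(2m(E − V))/ℏ: k₁ = √(2·1·12.8) = 5.060, k₂ = √(2·1·0.9) = 1.342.
Continuity of ψ and ψ′ at the step yields the reflection amplitude r = (k₁ − k₂)/(k₁ + k₂) = 0.5808; thus R = |r|² = 0.3374, T = 0.6626.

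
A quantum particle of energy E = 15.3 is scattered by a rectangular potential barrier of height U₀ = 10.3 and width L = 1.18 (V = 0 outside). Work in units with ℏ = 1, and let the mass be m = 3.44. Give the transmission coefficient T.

E > U₀: inside the barrier k₂ = √(2m(E − U₀))/ℏ = 5.865, k₂L = 6.921.
T = [1 + U₀² sin²(k₂L) / (4E(E − U₀))]⁻¹ = 1/1.123 = 0.891.

T = 0.891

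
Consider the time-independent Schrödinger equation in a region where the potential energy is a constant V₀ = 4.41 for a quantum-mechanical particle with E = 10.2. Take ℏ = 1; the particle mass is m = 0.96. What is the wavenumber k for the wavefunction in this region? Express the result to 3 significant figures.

k = 3.33

With E > V₀ the solution is oscillatory, ψ ∝ e^{±ikx} with k = √(2m(E − V₀))/ℏ.
k = √(2 × 0.96 × 5.79) = 3.334.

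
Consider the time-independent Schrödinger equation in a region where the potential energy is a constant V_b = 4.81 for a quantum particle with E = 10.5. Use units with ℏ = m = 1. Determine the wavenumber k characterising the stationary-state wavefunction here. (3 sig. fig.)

k = 3.37

With E > V_b the solution is oscillatory, ψ ∝ e^{±ikx} with k = √(2m(E − V_b))/ℏ.
k = √(2 × 1 × 5.69) = 3.373.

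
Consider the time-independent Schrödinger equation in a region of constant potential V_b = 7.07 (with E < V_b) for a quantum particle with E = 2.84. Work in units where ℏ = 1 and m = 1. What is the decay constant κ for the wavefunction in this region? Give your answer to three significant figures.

Since E < V_b the TISE in this region is ψ'' = κ²ψ with κ = √(2m(V_b − E))/ℏ.
κ = √(2 × 1 × 4.23) = 2.909.

κ = 2.91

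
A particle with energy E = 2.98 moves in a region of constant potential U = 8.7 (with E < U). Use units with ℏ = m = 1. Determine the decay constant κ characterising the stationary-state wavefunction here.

κ = 3.38

Since E < U the TISE in this region is ψ'' = κ²ψ with κ = √(2m(U − E))/ℏ.
κ = √(2 × 1 × 5.72) = 3.382.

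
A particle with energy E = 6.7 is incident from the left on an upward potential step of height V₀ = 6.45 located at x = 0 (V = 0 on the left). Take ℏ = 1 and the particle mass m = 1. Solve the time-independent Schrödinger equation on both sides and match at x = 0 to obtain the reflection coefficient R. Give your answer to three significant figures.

On each side the TISE gives plane waves with k = √(2m(E − V))/ℏ: k₁ = √(2·1·6.7) = 3.661, k₂ = √(2·1·0.25) = 0.7071.
Continuity of ψ and ψ′ at the step yields the reflection amplitude r = (k₁ − k₂)/(k₁ + k₂) = 0.6762; thus R = |r|² = 0.4573, T = 0.5427.

R = 0.457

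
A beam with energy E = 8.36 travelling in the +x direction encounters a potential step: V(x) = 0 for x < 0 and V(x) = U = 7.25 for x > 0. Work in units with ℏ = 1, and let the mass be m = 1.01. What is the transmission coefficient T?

T = 0.783

On each side the TISE gives plane waves with k = √(2m(E − V))/ℏ: k₁ = √(2·1.01·8.36) = 4.109, k₂ = √(2·1.01·1.11) = 1.497.
Continuity of ψ and ψ′ at the step yields the reflection amplitude r = (k₁ − k₂)/(k₁ + k₂) = 0.4659; thus R = |r|² = 0.2170, T = 0.7830.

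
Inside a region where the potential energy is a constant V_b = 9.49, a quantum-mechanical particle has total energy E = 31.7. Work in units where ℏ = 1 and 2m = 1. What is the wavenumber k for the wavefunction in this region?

k = 4.71

With E > V_b the solution is oscillatory, ψ ∝ e^{±ikx} with k = √(2m(E − V_b))/ℏ.
k = √(2 × 0.5 × 22.21) = 4.713.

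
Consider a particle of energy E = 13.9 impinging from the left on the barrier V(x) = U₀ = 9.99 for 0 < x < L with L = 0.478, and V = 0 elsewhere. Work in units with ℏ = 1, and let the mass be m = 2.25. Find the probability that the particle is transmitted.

E > U₀: inside the barrier k₂ = √(2m(E − U₀))/ℏ = 4.195, k₂L = 2.005.
T = [1 + U₀² sin²(k₂L) / (4E(E − U₀))]⁻¹ = 1/1.378 = 0.726.

T = 0.726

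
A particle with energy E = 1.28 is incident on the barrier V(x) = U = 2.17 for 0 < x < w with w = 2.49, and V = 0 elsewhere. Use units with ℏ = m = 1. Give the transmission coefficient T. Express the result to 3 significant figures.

E < U: inside the barrier ψ ∝ e^{±κx} with κ = √(2m(U − E))/ℏ = 1.334.
κw = 3.322, sinh(κw) = 13.84.
The exact tunnelling result is T⁻¹ = 1 + U² sinh²(κw) / [4E(U − E)] = 199.0, so T = 0.00503.

T = 0.00503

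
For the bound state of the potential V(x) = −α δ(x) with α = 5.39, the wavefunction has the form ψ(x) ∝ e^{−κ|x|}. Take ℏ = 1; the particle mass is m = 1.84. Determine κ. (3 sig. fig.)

Integrate −(ℏ²/2m)ψ'' − αδ(x)ψ = Eψ from −ε to +ε: the ψ'' term gives ψ'(0⁺) − ψ'(0⁻) and the δ term gives −(2mα/ℏ²)ψ(0).
With ψ ∝ e^{−κ|x|} this yields −2κ = −2mα/ℏ², so κ = mα/ℏ² = 9.918.

κ = 9.92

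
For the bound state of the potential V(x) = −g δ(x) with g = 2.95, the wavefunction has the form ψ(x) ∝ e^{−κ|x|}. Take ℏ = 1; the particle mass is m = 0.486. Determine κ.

κ = 1.43

Integrating the TISE across x = 0 gives the cusp condition ψ'(0⁺) − ψ'(0⁻) = −(2mg/ℏ²)ψ(0).
With ψ ∝ e^{−κ|x|} this yields −2κ = −2mg/ℏ², so κ = mg/ℏ² = 1.434.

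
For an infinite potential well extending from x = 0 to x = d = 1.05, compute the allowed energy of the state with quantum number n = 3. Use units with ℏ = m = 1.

E = 40.3

Requiring ψ(0) = ψ(d) = 0 quantises k = nπ/d, hence E_n = ℏ²k²/2m = n²π²ℏ²/(2md²).
E_3 = 3² × π² / (2 × 1 × 1.05²) = 40.28.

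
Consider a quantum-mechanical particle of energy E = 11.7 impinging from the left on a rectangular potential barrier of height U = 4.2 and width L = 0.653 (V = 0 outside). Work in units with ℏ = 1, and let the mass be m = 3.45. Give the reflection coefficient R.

E > U: inside the barrier k₂ = √(2m(E − U))/ℏ = 7.194, k₂L = 4.698.
Matching at both interfaces gives T⁻¹ = 1 + U² sin²(k₂L) / [4E(E − U)] = 1.050, hence T = 0.952.
R = 1 − T = 0.0478.

R = 0.0478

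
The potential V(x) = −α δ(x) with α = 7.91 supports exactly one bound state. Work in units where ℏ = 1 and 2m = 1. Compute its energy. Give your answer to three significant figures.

E = -15.6

For x ≠ 0 the bound state is ψ ∝ e^{−κ|x|}; integrating the TISE across the delta gives the cusp condition 2κ = 2mα/ℏ², so κ = 3.955.
Then E = −ℏ²κ²/(2m) = −mα²/(2ℏ²) = -15.64.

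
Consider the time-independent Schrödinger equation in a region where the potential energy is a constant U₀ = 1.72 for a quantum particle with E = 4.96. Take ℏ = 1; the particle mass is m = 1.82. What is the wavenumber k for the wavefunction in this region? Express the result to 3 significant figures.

With E > U₀ the solution is oscillatory, ψ ∝ e^{±ikx} with k = √(2m(E − U₀))/ℏ.
k = √(2 × 1.82 × 3.24) = 3.434.

k = 3.43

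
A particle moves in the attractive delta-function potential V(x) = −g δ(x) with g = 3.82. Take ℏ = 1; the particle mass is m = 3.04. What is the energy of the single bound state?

E = -22.2

The bound state is ψ(x) = √κ e^{−κ|x|}. The derivative jump ψ'(0⁺) − ψ'(0⁻) = −(2mg/ℏ²)ψ(0) fixes κ = mg/ℏ² = 11.61.
Then E = −ℏ²κ²/(2m) = −mg²/(2ℏ²) = -22.18.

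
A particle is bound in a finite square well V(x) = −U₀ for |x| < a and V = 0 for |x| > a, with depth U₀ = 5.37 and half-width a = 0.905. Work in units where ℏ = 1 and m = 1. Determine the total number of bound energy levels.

Define the well-strength parameter z₀ = (a/ℏ)√(2mU₀) = 0.905 × √(2·1·5.37) = 2.966.
The even/odd transcendental equations gain one root per π/2 in z₀, giving N = 1 + ⌊2z₀/π⌋ = 1 + ⌊1.888⌋ = 2.

N = 2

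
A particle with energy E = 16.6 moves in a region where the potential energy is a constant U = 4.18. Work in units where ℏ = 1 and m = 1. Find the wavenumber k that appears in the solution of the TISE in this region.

k = 4.98

With E > U the solution is oscillatory, ψ ∝ e^{±ikx} with k = √(2m(E − U))/ℏ.
k = √(2 × 1 × 12.42) = 4.984.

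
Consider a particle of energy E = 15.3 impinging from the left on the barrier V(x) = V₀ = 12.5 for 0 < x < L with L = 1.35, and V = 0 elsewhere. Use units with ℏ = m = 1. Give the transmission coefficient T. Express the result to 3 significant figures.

T = 0.997

E > V₀: inside the barrier k₂ = √(2m(E − V₀))/ℏ = 2.366, k₂L = 3.195.
T = [1 + V₀² sin²(k₂L) / (4E(E − V₀))]⁻¹ = 1/1.003 = 0.997.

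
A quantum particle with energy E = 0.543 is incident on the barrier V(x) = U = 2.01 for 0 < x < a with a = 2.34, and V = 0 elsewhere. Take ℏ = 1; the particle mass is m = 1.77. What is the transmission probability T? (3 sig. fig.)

Since E < U the interior solution is evanescent with decay constant κ = √(2m(U − E))/ℏ = 2.279.
κa = 5.333, sinh(κa) = 103.5.
Matching ψ, ψ′ at both faces gives T = [1 + U² sinh²(κa) / (4E(U − E))]⁻¹ = 1/13580 = 0.0000737.

T = 0.0000737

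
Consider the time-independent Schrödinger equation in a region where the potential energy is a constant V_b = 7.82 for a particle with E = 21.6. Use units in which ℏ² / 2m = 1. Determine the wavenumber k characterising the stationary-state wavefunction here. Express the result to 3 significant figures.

k = 3.71

With E > V_b the solution is oscillatory, ψ ∝ e^{±ikx} with k = √(2m(E − V_b))/ℏ.
k = √(2 × 0.5 × 13.78) = 3.712.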